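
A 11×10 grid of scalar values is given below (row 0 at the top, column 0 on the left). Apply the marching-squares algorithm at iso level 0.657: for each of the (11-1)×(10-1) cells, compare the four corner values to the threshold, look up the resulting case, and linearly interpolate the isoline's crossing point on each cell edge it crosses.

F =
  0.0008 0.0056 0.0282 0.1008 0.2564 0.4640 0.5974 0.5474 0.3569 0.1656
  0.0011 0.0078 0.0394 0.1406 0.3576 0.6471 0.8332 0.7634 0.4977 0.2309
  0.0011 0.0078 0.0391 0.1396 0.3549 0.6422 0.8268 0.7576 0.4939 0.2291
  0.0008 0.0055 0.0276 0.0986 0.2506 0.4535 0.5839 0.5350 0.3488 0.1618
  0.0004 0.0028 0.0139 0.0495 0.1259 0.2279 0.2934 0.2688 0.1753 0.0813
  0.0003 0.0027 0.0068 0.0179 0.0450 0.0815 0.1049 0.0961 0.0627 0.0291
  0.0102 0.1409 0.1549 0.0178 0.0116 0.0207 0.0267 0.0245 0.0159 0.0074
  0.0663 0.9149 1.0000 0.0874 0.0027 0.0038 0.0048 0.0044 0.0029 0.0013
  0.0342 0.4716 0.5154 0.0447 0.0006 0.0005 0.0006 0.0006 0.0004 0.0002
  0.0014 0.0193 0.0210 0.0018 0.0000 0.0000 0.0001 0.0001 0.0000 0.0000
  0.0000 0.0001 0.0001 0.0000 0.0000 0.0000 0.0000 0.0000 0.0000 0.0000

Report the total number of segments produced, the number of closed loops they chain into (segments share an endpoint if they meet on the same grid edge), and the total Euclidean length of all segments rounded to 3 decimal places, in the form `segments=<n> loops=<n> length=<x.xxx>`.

cell (0,5): code 0100 → (0.253,6.000)–(1.000,5.053)
cell (0,6): code 1100 → (0.507,7.000)–(0.253,6.000)
cell (0,7): code 1000 → (1.000,7.400)–(0.507,7.000)
cell (1,5): code 0110 → (1.000,5.053)–(2.000,5.080)
cell (1,7): code 1001 → (2.000,7.381)–(1.000,7.400)
cell (2,5): code 0010 → (2.000,5.080)–(2.699,6.000)
cell (2,6): code 0011 → (2.699,6.000)–(2.452,7.000)
cell (2,7): code 0001 → (2.452,7.000)–(2.000,7.381)
cell (6,0): code 0100 → (6.667,1.000)–(7.000,0.696)
cell (6,1): code 1100 → (6.594,2.000)–(6.667,1.000)
cell (6,2): code 1000 → (7.000,2.376)–(6.594,2.000)
cell (7,0): code 0010 → (7.000,0.696)–(7.582,1.000)
cell (7,1): code 0011 → (7.582,1.000)–(7.708,2.000)
cell (7,2): code 0001 → (7.708,2.000)–(7.000,2.376)
total: 14 segments, chained into 2 closed loop(s), length Σ = 12.122732

segments=14 loops=2 length=12.123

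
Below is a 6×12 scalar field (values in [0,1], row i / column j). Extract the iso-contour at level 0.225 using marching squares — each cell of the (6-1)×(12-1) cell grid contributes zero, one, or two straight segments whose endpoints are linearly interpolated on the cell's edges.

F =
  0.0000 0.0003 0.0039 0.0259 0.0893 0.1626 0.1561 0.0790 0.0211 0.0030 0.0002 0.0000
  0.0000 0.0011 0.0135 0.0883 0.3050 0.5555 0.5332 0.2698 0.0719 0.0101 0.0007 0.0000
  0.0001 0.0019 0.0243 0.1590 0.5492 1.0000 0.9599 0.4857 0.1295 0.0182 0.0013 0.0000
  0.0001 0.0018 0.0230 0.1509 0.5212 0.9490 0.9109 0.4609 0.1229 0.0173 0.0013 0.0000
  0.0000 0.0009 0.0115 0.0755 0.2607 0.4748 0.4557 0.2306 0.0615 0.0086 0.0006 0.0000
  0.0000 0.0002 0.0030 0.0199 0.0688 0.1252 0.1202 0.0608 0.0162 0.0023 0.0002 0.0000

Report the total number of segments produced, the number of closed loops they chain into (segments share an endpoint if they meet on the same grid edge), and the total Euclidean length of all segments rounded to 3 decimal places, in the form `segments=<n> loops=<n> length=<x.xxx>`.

segments=16 loops=1 length=14.347

cell (0,3): code 0100 → (0.629,4.000)–(1.000,3.631)
cell (0,4): code 1100 → (0.159,5.000)–(0.629,4.000)
cell (0,5): code 1100 → (0.183,6.000)–(0.159,5.000)
cell (0,6): code 1100 → (0.765,7.000)–(0.183,6.000)
cell (0,7): code 1000 → (1.000,7.226)–(0.765,7.000)
cell (1,3): code 0110 → (1.000,3.631)–(2.000,3.169)
cell (1,7): code 1001 → (2.000,7.732)–(1.000,7.226)
cell (2,3): code 0110 → (2.000,3.169)–(3.000,3.200)
cell (2,7): code 1001 → (3.000,7.698)–(2.000,7.732)
cell (3,3): code 0110 → (3.000,3.200)–(4.000,3.807)
cell (3,7): code 1001 → (4.000,7.033)–(3.000,7.698)
cell (4,3): code 0010 → (4.000,3.807)–(4.186,4.000)
cell (4,4): code 0011 → (4.186,4.000)–(4.715,5.000)
cell (4,5): code 0011 → (4.715,5.000)–(4.688,6.000)
cell (4,6): code 0011 → (4.688,6.000)–(4.033,7.000)
cell (4,7): code 0001 → (4.033,7.000)–(4.000,7.033)
total: 16 segments, chained into 1 closed loop(s), length Σ = 14.347071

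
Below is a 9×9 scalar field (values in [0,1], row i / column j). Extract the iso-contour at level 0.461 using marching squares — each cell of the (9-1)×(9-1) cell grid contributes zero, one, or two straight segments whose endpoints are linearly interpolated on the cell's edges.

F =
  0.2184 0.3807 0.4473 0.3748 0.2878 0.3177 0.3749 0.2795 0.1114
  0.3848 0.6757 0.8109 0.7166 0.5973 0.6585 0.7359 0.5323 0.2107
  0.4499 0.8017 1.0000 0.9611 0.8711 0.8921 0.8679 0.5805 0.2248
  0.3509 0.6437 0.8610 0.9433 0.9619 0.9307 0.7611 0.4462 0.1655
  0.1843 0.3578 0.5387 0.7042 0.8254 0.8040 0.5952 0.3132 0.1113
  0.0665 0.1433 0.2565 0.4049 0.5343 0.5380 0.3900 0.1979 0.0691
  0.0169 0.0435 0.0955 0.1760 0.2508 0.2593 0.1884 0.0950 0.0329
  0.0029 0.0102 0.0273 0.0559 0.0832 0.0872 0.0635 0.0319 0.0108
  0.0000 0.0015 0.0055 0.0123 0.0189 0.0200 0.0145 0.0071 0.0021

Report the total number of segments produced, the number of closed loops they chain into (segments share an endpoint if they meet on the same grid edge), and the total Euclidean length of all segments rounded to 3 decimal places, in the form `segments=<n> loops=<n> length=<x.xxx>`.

cell (0,0): code 0100 → (0.272,1.000)–(1.000,0.262)
cell (0,1): code 1100 → (0.038,2.000)–(0.272,1.000)
cell (0,2): code 1100 → (0.252,3.000)–(0.038,2.000)
cell (0,3): code 1100 → (0.560,4.000)–(0.252,3.000)
cell (0,4): code 1100 → (0.420,5.000)–(0.560,4.000)
cell (0,5): code 1100 → (0.239,6.000)–(0.420,5.000)
cell (0,6): code 1100 → (0.718,7.000)–(0.239,6.000)
cell (0,7): code 1000 → (1.000,7.222)–(0.718,7.000)
cell (1,0): code 0110 → (1.000,0.262)–(2.000,0.032)
cell (1,7): code 1001 → (2.000,7.336)–(1.000,7.222)
cell (2,0): code 0110 → (2.000,0.032)–(3.000,0.376)
cell (2,6): code 1011 → (3.000,6.953)–(2.890,7.000)
cell (2,7): code 0001 → (2.890,7.000)–(2.000,7.336)
cell (3,0): code 0010 → (3.000,0.376)–(3.639,1.000)
cell (3,1): code 0111 → (3.639,1.000)–(4.000,1.570)
cell (3,6): code 1001 → (4.000,6.476)–(3.000,6.953)
cell (4,1): code 0010 → (4.000,1.570)–(4.275,2.000)
cell (4,2): code 0011 → (4.275,2.000)–(4.813,3.000)
cell (4,3): code 0111 → (4.813,3.000)–(5.000,3.434)
cell (4,5): code 1011 → (5.000,5.520)–(4.654,6.000)
cell (4,6): code 0001 → (4.654,6.000)–(4.000,6.476)
cell (5,3): code 0010 → (5.000,3.434)–(5.259,4.000)
cell (5,4): code 0011 → (5.259,4.000)–(5.276,5.000)
cell (5,5): code 0001 → (5.276,5.000)–(5.000,5.520)
total: 24 segments, chained into 1 closed loop(s), length Σ = 20.193819

segments=24 loops=1 length=20.194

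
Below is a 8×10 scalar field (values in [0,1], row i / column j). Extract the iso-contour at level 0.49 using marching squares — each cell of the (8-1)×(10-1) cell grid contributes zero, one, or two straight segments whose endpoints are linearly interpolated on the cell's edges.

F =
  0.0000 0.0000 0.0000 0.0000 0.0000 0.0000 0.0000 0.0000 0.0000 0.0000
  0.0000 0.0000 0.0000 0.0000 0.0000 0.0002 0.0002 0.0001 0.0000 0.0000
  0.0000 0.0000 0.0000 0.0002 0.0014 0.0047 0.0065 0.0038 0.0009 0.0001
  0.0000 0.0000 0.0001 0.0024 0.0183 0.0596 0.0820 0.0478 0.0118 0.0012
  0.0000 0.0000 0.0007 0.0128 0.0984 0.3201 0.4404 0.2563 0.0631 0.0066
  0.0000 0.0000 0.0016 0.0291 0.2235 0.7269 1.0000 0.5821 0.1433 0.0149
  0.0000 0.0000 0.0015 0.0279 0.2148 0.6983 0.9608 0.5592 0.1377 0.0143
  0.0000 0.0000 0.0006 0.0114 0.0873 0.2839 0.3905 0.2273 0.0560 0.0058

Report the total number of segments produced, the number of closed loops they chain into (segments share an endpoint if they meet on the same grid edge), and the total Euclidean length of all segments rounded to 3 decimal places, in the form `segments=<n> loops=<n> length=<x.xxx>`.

segments=10 loops=1 length=8.490

cell (4,4): code 0100 → (4.418,5.000)–(5.000,4.529)
cell (4,5): code 1100 → (4.089,6.000)–(4.418,5.000)
cell (4,6): code 1100 → (4.717,7.000)–(4.089,6.000)
cell (4,7): code 1000 → (5.000,7.210)–(4.717,7.000)
cell (5,4): code 0110 → (5.000,4.529)–(6.000,4.569)
cell (5,7): code 1001 → (6.000,7.164)–(5.000,7.210)
cell (6,4): code 0010 → (6.000,4.569)–(6.503,5.000)
cell (6,5): code 0011 → (6.503,5.000)–(6.826,6.000)
cell (6,6): code 0011 → (6.826,6.000)–(6.208,7.000)
cell (6,7): code 0001 → (6.208,7.000)–(6.000,7.164)
total: 10 segments, chained into 1 closed loop(s), length Σ = 8.489859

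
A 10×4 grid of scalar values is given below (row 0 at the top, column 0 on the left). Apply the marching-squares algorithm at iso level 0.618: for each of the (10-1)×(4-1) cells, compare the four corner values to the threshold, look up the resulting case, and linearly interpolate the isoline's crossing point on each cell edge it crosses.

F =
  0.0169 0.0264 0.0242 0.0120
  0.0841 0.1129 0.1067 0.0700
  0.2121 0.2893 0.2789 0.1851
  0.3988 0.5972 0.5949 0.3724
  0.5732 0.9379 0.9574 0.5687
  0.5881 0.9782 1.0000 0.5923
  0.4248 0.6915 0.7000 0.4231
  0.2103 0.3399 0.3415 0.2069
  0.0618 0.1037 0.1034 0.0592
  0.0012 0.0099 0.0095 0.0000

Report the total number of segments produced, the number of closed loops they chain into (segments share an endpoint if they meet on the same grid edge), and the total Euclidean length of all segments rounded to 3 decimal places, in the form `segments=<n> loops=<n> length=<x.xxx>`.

cell (3,0): code 0100 → (3.061,1.000)–(4.000,0.123)
cell (3,1): code 1100 → (3.064,2.000)–(3.061,1.000)
cell (3,2): code 1000 → (4.000,2.873)–(3.064,2.000)
cell (4,0): code 0110 → (4.000,0.123)–(5.000,0.077)
cell (4,2): code 1001 → (5.000,2.937)–(4.000,2.873)
cell (5,0): code 0110 → (5.000,0.077)–(6.000,0.724)
cell (5,2): code 1001 → (6.000,2.296)–(5.000,2.937)
cell (6,0): code 0010 → (6.000,0.724)–(6.209,1.000)
cell (6,1): code 0011 → (6.209,1.000)–(6.229,2.000)
cell (6,2): code 0001 → (6.229,2.000)–(6.000,2.296)
total: 10 segments, chained into 1 closed loop(s), length Σ = 9.667739

segments=10 loops=1 length=9.668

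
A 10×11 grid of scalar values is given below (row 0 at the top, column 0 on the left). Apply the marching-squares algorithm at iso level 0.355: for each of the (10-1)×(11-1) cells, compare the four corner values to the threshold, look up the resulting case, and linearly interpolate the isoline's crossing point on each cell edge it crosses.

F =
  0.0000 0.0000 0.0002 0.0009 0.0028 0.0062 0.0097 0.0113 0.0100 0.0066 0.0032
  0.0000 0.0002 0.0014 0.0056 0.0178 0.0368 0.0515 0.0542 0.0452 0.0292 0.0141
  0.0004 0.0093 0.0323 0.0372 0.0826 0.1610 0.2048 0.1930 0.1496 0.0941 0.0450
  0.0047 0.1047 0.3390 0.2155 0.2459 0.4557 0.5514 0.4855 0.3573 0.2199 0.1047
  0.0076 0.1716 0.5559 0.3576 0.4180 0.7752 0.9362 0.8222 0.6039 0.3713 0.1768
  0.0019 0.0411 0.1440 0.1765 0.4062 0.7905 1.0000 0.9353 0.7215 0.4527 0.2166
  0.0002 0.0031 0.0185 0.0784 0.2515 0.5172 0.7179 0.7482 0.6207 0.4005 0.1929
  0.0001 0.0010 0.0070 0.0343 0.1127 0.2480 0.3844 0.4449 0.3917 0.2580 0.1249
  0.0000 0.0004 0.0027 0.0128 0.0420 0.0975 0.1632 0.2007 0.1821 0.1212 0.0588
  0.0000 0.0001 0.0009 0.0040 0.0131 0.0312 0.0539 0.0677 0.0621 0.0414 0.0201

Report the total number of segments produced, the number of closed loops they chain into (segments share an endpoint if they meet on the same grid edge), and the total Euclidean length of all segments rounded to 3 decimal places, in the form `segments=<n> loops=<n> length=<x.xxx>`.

cell (2,4): code 0100 → (2.658,5.000)–(3.000,4.520)
cell (2,5): code 1100 → (2.433,6.000)–(2.658,5.000)
cell (2,6): code 1100 → (2.554,7.000)–(2.433,6.000)
cell (2,7): code 1100 → (2.989,8.000)–(2.554,7.000)
cell (2,8): code 1000 → (3.000,8.017)–(2.989,8.000)
cell (3,1): code 0100 → (3.074,2.000)–(4.000,1.477)
cell (3,2): code 1100 → (3.982,3.000)–(3.074,2.000)
cell (3,3): code 1100 → (3.634,4.000)–(3.982,3.000)
cell (3,4): code 1110 → (3.000,4.520)–(3.634,4.000)
cell (3,8): code 1101 → (3.892,9.000)–(3.000,8.017)
cell (3,9): code 1000 → (4.000,9.084)–(3.892,9.000)
cell (4,1): code 0010 → (4.000,1.477)–(4.488,2.000)
cell (4,2): code 0011 → (4.488,2.000)–(4.014,3.000)
cell (4,3): code 0111 → (4.014,3.000)–(5.000,3.777)
cell (4,9): code 1001 → (5.000,9.414)–(4.000,9.084)
cell (5,3): code 0010 → (5.000,3.777)–(5.331,4.000)
cell (5,4): code 0111 → (5.331,4.000)–(6.000,4.390)
cell (5,9): code 1001 → (6.000,9.219)–(5.000,9.414)
cell (6,4): code 0010 → (6.000,4.390)–(6.603,5.000)
cell (6,5): code 0111 → (6.603,5.000)–(7.000,5.784)
cell (6,8): code 1011 → (7.000,8.274)–(6.319,9.000)
cell (6,9): code 0001 → (6.319,9.000)–(6.000,9.219)
cell (7,5): code 0010 → (7.000,5.784)–(7.133,6.000)
cell (7,6): code 0011 → (7.133,6.000)–(7.368,7.000)
cell (7,7): code 0011 → (7.368,7.000)–(7.175,8.000)
cell (7,8): code 0001 → (7.175,8.000)–(7.000,8.274)
total: 26 segments, chained into 1 closed loop(s), length Σ = 21.554548

segments=26 loops=1 length=21.555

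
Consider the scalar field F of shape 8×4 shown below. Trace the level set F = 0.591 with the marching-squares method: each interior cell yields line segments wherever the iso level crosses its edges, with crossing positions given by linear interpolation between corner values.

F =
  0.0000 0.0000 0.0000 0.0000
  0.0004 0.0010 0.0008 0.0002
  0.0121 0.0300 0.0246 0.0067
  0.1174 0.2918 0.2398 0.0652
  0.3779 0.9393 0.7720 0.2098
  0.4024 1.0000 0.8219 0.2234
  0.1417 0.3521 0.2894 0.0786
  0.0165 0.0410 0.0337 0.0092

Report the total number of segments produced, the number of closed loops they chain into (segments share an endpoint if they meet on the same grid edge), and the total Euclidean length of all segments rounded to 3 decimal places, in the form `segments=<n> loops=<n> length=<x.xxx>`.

segments=8 loops=1 length=6.844

cell (3,0): code 0100 → (3.462,1.000)–(4.000,0.380)
cell (3,1): code 1100 → (3.660,2.000)–(3.462,1.000)
cell (3,2): code 1000 → (4.000,2.322)–(3.660,2.000)
cell (4,0): code 0110 → (4.000,0.380)–(5.000,0.316)
cell (4,2): code 1001 → (5.000,2.386)–(4.000,2.322)
cell (5,0): code 0010 → (5.000,0.316)–(5.631,1.000)
cell (5,1): code 0011 → (5.631,1.000)–(5.434,2.000)
cell (5,2): code 0001 → (5.434,2.000)–(5.000,2.386)
total: 8 segments, chained into 1 closed loop(s), length Σ = 6.843736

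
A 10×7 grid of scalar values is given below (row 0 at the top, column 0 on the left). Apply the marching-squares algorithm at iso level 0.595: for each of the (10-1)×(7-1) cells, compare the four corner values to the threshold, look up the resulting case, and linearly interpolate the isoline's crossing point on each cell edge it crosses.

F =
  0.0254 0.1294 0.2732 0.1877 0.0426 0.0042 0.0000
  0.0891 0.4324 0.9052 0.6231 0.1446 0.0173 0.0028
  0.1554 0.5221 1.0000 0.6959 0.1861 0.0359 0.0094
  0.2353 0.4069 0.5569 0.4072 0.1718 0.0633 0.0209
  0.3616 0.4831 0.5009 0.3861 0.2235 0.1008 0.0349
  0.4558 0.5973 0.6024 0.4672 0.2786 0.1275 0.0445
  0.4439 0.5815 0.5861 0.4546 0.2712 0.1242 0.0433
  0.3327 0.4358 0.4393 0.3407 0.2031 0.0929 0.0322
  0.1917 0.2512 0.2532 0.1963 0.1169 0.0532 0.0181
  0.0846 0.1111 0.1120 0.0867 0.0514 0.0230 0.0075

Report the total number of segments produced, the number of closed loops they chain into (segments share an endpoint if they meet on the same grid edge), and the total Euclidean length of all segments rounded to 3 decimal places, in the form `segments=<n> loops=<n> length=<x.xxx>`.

cell (0,1): code 0100 → (0.509,2.000)–(1.000,1.344)
cell (0,2): code 1100 → (0.935,3.000)–(0.509,2.000)
cell (0,3): code 1000 → (1.000,3.059)–(0.935,3.000)
cell (1,1): code 0110 → (1.000,1.344)–(2.000,1.153)
cell (1,3): code 1001 → (2.000,3.198)–(1.000,3.059)
cell (2,1): code 0010 → (2.000,1.153)–(2.914,2.000)
cell (2,2): code 0011 → (2.914,2.000)–(2.349,3.000)
cell (2,3): code 0001 → (2.349,3.000)–(2.000,3.198)
cell (4,0): code 0100 → (4.980,1.000)–(5.000,0.984)
cell (4,1): code 1100 → (4.927,2.000)–(4.980,1.000)
cell (4,2): code 1000 → (5.000,2.055)–(4.927,2.000)
cell (5,0): code 0010 → (5.000,0.984)–(5.146,1.000)
cell (5,1): code 0011 → (5.146,1.000)–(5.454,2.000)
cell (5,2): code 0001 → (5.454,2.000)–(5.000,2.055)
total: 14 segments, chained into 2 closed loop(s), length Σ = 9.586572

segments=14 loops=2 length=9.587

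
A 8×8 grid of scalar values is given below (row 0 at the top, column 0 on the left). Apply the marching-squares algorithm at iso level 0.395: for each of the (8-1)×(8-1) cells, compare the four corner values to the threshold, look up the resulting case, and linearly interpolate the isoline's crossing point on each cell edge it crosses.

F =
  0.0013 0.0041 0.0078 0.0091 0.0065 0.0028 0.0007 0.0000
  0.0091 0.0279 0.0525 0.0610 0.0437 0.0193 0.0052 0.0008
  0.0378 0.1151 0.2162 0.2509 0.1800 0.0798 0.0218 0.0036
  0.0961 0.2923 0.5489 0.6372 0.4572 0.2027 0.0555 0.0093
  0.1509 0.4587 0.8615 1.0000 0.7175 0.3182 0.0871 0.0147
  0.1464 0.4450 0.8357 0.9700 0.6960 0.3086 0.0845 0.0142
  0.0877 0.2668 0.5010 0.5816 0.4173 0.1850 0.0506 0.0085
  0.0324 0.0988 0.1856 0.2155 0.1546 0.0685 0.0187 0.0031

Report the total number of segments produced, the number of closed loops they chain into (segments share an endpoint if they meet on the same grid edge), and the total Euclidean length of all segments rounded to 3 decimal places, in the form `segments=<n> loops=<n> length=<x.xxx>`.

segments=16 loops=1 length=12.734

cell (2,1): code 0100 → (2.537,2.000)–(3.000,1.400)
cell (2,2): code 1100 → (2.373,3.000)–(2.537,2.000)
cell (2,3): code 1100 → (2.776,4.000)–(2.373,3.000)
cell (2,4): code 1000 → (3.000,4.244)–(2.776,4.000)
cell (3,0): code 0100 → (3.617,1.000)–(4.000,0.793)
cell (3,1): code 1110 → (3.000,1.400)–(3.617,1.000)
cell (3,4): code 1001 → (4.000,4.808)–(3.000,4.244)
cell (4,0): code 0110 → (4.000,0.793)–(5.000,0.833)
cell (4,4): code 1001 → (5.000,4.777)–(4.000,4.808)
cell (5,0): code 0010 → (5.000,0.833)–(5.281,1.000)
cell (5,1): code 0111 → (5.281,1.000)–(6.000,1.547)
cell (5,4): code 1001 → (6.000,4.096)–(5.000,4.777)
cell (6,1): code 0010 → (6.000,1.547)–(6.336,2.000)
cell (6,2): code 0011 → (6.336,2.000)–(6.510,3.000)
cell (6,3): code 0011 → (6.510,3.000)–(6.085,4.000)
cell (6,4): code 0001 → (6.085,4.000)–(6.000,4.096)
total: 16 segments, chained into 1 closed loop(s), length Σ = 12.734303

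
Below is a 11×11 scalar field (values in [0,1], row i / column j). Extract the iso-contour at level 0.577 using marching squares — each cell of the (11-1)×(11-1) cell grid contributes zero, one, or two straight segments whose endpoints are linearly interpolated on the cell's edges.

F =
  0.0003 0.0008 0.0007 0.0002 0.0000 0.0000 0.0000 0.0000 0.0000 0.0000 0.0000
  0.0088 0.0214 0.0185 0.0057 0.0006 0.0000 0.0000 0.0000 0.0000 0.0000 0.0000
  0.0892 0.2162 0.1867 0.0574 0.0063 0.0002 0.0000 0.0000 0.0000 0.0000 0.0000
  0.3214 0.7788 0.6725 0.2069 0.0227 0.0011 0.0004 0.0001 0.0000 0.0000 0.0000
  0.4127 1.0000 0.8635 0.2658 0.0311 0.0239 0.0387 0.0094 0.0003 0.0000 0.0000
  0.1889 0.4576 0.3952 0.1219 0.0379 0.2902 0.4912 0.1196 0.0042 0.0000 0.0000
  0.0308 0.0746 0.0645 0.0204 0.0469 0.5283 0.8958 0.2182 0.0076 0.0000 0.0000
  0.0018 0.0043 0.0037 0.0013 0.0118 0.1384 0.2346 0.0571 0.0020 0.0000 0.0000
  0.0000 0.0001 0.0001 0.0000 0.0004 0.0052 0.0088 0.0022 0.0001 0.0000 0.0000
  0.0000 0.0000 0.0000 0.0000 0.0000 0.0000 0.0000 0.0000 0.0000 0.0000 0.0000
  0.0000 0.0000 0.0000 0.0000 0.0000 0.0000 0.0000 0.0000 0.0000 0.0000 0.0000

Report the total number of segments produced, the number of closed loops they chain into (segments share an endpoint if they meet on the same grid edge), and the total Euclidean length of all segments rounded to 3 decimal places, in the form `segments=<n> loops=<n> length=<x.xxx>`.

cell (2,0): code 0100 → (2.641,1.000)–(3.000,0.559)
cell (2,1): code 1100 → (2.803,2.000)–(2.641,1.000)
cell (2,2): code 1000 → (3.000,2.205)–(2.803,2.000)
cell (3,0): code 0110 → (3.000,0.559)–(4.000,0.280)
cell (3,2): code 1001 → (4.000,2.479)–(3.000,2.205)
cell (4,0): code 0010 → (4.000,0.280)–(4.780,1.000)
cell (4,1): code 0011 → (4.780,1.000)–(4.612,2.000)
cell (4,2): code 0001 → (4.612,2.000)–(4.000,2.479)
cell (5,5): code 0100 → (5.212,6.000)–(6.000,5.133)
cell (5,6): code 1000 → (6.000,6.470)–(5.212,6.000)
cell (6,5): code 0010 → (6.000,5.133)–(6.482,6.000)
cell (6,6): code 0001 → (6.482,6.000)–(6.000,6.470)
total: 12 segments, chained into 2 closed loop(s), length Σ = 10.549460

segments=12 loops=2 length=10.549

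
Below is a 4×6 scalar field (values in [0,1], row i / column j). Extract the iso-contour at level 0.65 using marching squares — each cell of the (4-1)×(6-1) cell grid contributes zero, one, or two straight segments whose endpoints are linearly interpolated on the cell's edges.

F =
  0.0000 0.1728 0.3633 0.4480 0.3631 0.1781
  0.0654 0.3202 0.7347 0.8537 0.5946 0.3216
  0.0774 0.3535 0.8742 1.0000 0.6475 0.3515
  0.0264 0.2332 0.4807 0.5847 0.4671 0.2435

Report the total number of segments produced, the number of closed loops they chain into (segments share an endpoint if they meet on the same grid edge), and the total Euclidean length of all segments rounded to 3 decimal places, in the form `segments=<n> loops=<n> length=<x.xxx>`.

segments=8 loops=1 length=7.375

cell (0,1): code 0100 → (0.772,2.000)–(1.000,1.796)
cell (0,2): code 1100 → (0.498,3.000)–(0.772,2.000)
cell (0,3): code 1000 → (1.000,3.786)–(0.498,3.000)
cell (1,1): code 0110 → (1.000,1.796)–(2.000,1.569)
cell (1,3): code 1001 → (2.000,3.993)–(1.000,3.786)
cell (2,1): code 0010 → (2.000,1.569)–(2.570,2.000)
cell (2,2): code 0011 → (2.570,2.000)–(2.843,3.000)
cell (2,3): code 0001 → (2.843,3.000)–(2.000,3.993)
total: 8 segments, chained into 1 closed loop(s), length Σ = 7.375435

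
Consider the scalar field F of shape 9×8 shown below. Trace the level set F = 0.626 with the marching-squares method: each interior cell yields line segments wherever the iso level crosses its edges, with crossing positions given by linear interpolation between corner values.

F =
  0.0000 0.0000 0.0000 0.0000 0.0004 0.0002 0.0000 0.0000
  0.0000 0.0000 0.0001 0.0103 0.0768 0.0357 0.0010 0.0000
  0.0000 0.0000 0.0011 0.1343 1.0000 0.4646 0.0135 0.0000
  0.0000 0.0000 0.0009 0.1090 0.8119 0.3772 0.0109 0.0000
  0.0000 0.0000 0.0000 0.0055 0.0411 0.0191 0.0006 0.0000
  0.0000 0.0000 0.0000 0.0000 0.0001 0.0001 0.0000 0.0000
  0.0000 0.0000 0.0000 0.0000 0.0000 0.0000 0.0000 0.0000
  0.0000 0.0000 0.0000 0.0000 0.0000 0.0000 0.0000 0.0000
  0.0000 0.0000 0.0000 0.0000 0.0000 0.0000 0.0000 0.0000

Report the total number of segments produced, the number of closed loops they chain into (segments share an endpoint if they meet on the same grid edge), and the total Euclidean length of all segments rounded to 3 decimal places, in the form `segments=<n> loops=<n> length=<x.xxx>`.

segments=6 loops=1 length=4.299

cell (1,3): code 0100 → (1.595,4.000)–(2.000,3.568)
cell (1,4): code 1000 → (2.000,4.699)–(1.595,4.000)
cell (2,3): code 0110 → (2.000,3.568)–(3.000,3.736)
cell (2,4): code 1001 → (3.000,4.428)–(2.000,4.699)
cell (3,3): code 0010 → (3.000,3.736)–(3.241,4.000)
cell (3,4): code 0001 → (3.241,4.000)–(3.000,4.428)
total: 6 segments, chained into 1 closed loop(s), length Σ = 4.298644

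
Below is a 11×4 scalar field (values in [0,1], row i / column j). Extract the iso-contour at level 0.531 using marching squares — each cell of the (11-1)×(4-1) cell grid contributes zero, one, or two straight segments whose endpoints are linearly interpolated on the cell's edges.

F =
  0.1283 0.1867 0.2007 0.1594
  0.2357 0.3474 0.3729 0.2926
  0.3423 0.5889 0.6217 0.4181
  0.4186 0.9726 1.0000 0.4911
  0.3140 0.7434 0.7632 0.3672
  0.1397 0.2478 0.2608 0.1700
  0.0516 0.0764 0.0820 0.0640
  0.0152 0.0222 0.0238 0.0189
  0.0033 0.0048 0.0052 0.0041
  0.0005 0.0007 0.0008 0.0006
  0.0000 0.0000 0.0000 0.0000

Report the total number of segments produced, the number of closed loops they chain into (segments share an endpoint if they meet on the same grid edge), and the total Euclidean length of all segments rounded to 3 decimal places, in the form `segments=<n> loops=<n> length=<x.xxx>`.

cell (1,0): code 0100 → (1.760,1.000)–(2.000,0.765)
cell (1,1): code 1100 → (1.635,2.000)–(1.760,1.000)
cell (1,2): code 1000 → (2.000,2.445)–(1.635,2.000)
cell (2,0): code 0110 → (2.000,0.765)–(3.000,0.203)
cell (2,2): code 1001 → (3.000,2.922)–(2.000,2.445)
cell (3,0): code 0110 → (3.000,0.203)–(4.000,0.505)
cell (3,2): code 1001 → (4.000,2.586)–(3.000,2.922)
cell (4,0): code 0010 → (4.000,0.505)–(4.429,1.000)
cell (4,1): code 0011 → (4.429,1.000)–(4.462,2.000)
cell (4,2): code 0001 → (4.462,2.000)–(4.000,2.586)
total: 10 segments, chained into 1 closed loop(s), length Σ = 8.674874

segments=10 loops=1 length=8.675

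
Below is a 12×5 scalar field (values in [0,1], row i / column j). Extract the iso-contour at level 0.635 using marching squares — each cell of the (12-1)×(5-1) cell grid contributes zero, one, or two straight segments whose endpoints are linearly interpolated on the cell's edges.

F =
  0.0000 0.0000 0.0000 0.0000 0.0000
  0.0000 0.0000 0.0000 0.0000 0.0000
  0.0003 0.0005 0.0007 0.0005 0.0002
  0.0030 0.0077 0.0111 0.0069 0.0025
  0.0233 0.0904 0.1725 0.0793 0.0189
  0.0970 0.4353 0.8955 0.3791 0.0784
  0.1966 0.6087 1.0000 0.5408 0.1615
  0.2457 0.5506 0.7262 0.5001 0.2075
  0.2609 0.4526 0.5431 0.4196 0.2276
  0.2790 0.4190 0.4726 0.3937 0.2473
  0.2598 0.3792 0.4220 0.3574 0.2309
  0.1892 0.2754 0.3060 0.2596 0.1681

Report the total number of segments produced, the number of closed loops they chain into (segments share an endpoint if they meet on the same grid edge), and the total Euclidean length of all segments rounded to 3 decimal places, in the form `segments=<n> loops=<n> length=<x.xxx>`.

segments=8 loops=1 length=6.914

cell (4,1): code 0100 → (4.640,2.000)–(5.000,1.434)
cell (4,2): code 1000 → (5.000,2.504)–(4.640,2.000)
cell (5,1): code 0110 → (5.000,1.434)–(6.000,1.067)
cell (5,2): code 1001 → (6.000,2.795)–(5.000,2.504)
cell (6,1): code 0110 → (6.000,1.067)–(7.000,1.481)
cell (6,2): code 1001 → (7.000,2.403)–(6.000,2.795)
cell (7,1): code 0010 → (7.000,1.481)–(7.498,2.000)
cell (7,2): code 0001 → (7.498,2.000)–(7.000,2.403)
total: 8 segments, chained into 1 closed loop(s), length Σ = 6.913883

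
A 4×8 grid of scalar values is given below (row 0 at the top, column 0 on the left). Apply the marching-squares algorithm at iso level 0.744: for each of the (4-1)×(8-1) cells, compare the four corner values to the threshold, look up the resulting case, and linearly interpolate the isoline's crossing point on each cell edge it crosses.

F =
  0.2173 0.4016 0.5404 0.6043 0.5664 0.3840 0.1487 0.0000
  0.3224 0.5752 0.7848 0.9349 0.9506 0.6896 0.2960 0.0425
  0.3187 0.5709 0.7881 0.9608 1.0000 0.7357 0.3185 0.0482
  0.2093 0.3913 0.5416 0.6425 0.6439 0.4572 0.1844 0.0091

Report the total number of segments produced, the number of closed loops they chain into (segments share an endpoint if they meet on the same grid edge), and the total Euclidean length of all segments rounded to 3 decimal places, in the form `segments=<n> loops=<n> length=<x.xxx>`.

segments=10 loops=1 length=8.907

cell (0,1): code 0100 → (0.833,2.000)–(1.000,1.805)
cell (0,2): code 1100 → (0.423,3.000)–(0.833,2.000)
cell (0,3): code 1100 → (0.462,4.000)–(0.423,3.000)
cell (0,4): code 1000 → (1.000,4.792)–(0.462,4.000)
cell (1,1): code 0110 → (1.000,1.805)–(2.000,1.797)
cell (1,4): code 1001 → (2.000,4.969)–(1.000,4.792)
cell (2,1): code 0010 → (2.000,1.797)–(2.179,2.000)
cell (2,2): code 0011 → (2.179,2.000)–(2.681,3.000)
cell (2,3): code 0011 → (2.681,3.000)–(2.719,4.000)
cell (2,4): code 0001 → (2.719,4.000)–(2.000,4.969)
total: 10 segments, chained into 1 closed loop(s), length Σ = 8.907315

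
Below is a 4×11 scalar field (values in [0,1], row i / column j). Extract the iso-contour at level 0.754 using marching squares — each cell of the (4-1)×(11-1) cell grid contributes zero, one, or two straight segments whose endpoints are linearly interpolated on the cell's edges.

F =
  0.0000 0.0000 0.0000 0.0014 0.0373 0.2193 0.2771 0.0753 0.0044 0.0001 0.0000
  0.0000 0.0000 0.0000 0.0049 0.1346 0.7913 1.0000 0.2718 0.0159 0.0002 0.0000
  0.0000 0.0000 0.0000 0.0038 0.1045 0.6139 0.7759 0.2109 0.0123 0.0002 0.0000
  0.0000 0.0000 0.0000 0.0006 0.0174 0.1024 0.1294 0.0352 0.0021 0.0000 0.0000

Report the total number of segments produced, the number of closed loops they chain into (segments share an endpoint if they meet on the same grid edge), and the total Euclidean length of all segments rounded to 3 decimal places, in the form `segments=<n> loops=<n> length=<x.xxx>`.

cell (0,4): code 0100 → (0.935,5.000)–(1.000,4.943)
cell (0,5): code 1100 → (0.660,6.000)–(0.935,5.000)
cell (0,6): code 1000 → (1.000,6.338)–(0.660,6.000)
cell (1,4): code 0010 → (1.000,4.943)–(1.210,5.000)
cell (1,5): code 0111 → (1.210,5.000)–(2.000,5.865)
cell (1,6): code 1001 → (2.000,6.039)–(1.000,6.338)
cell (2,5): code 0010 → (2.000,5.865)–(2.034,6.000)
cell (2,6): code 0001 → (2.034,6.000)–(2.000,6.039)
total: 8 segments, chained into 1 closed loop(s), length Σ = 4.226677

segments=8 loops=1 length=4.227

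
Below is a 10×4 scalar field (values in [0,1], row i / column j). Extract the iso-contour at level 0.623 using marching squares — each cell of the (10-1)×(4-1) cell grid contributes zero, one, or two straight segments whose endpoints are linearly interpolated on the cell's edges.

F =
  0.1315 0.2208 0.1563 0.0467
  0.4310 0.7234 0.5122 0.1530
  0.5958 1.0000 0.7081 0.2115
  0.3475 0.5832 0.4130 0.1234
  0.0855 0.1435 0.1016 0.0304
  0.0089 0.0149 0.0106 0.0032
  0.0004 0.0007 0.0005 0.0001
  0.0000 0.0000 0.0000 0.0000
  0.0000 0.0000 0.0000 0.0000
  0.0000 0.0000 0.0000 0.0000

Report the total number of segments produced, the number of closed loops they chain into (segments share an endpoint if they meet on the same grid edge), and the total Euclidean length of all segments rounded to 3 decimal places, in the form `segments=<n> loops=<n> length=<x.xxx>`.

segments=8 loops=1 length=6.121

cell (0,0): code 0100 → (0.800,1.000)–(1.000,0.657)
cell (0,1): code 1000 → (1.000,1.475)–(0.800,1.000)
cell (1,0): code 0110 → (1.000,0.657)–(2.000,0.067)
cell (1,1): code 1101 → (1.566,2.000)–(1.000,1.475)
cell (1,2): code 1000 → (2.000,2.171)–(1.566,2.000)
cell (2,0): code 0010 → (2.000,0.067)–(2.905,1.000)
cell (2,1): code 0011 → (2.905,1.000)–(2.288,2.000)
cell (2,2): code 0001 → (2.288,2.000)–(2.000,2.171)
total: 8 segments, chained into 1 closed loop(s), length Σ = 6.121346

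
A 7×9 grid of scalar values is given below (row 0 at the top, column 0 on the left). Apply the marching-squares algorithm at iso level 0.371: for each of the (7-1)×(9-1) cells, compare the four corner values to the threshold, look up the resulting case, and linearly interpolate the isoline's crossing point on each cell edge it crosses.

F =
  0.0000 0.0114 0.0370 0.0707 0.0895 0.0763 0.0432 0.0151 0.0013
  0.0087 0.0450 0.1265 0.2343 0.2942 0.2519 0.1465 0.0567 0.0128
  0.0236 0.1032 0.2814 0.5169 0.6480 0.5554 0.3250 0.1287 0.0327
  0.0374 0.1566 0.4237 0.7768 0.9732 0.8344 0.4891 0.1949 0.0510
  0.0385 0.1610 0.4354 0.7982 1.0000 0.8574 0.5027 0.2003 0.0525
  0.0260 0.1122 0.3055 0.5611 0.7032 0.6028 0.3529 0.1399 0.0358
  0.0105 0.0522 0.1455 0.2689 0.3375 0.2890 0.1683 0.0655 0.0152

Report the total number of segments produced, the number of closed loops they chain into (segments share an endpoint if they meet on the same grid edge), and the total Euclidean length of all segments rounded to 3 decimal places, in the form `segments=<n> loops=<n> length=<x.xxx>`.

cell (1,2): code 0100 → (1.484,3.000)–(2.000,2.380)
cell (1,3): code 1100 → (1.217,4.000)–(1.484,3.000)
cell (1,4): code 1100 → (1.392,5.000)–(1.217,4.000)
cell (1,5): code 1000 → (2.000,5.800)–(1.392,5.000)
cell (2,1): code 0100 → (2.630,2.000)–(3.000,1.803)
cell (2,2): code 1110 → (2.000,2.380)–(2.630,2.000)
cell (2,5): code 1101 → (2.280,6.000)–(2.000,5.800)
cell (2,6): code 1000 → (3.000,6.401)–(2.280,6.000)
cell (3,1): code 0110 → (3.000,1.803)–(4.000,1.765)
cell (3,6): code 1001 → (4.000,6.436)–(3.000,6.401)
cell (4,1): code 0010 → (4.000,1.765)–(4.496,2.000)
cell (4,2): code 0111 → (4.496,2.000)–(5.000,2.256)
cell (4,5): code 1011 → (5.000,5.928)–(4.879,6.000)
cell (4,6): code 0001 → (4.879,6.000)–(4.000,6.436)
cell (5,2): code 0010 → (5.000,2.256)–(5.651,3.000)
cell (5,3): code 0011 → (5.651,3.000)–(5.908,4.000)
cell (5,4): code 0011 → (5.908,4.000)–(5.739,5.000)
cell (5,5): code 0001 → (5.739,5.000)–(5.000,5.928)
total: 18 segments, chained into 1 closed loop(s), length Σ = 14.643319

segments=18 loops=1 length=14.643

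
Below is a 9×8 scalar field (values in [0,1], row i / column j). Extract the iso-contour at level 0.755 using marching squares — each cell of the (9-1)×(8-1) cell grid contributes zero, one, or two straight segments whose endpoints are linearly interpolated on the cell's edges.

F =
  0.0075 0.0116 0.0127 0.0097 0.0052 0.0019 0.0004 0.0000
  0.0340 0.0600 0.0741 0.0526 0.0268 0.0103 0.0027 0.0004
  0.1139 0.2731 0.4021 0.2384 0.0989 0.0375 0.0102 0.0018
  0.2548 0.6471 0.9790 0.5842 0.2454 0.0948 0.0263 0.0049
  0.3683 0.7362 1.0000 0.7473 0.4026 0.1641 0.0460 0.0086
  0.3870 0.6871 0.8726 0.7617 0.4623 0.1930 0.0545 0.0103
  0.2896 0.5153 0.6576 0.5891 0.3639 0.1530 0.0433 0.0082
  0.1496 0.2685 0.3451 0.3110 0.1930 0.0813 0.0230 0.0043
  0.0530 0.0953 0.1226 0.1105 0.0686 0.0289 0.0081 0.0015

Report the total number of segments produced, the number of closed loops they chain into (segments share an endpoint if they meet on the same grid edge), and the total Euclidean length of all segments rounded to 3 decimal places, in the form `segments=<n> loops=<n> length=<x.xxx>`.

segments=10 loops=1 length=7.623

cell (2,1): code 0100 → (2.612,2.000)–(3.000,1.325)
cell (2,2): code 1000 → (3.000,2.567)–(2.612,2.000)
cell (3,1): code 0110 → (3.000,1.325)–(4.000,1.071)
cell (3,2): code 1001 → (4.000,2.970)–(3.000,2.567)
cell (4,1): code 0110 → (4.000,1.071)–(5.000,1.366)
cell (4,2): code 1101 → (4.535,3.000)–(4.000,2.970)
cell (4,3): code 1000 → (5.000,3.022)–(4.535,3.000)
cell (5,1): code 0010 → (5.000,1.366)–(5.547,2.000)
cell (5,2): code 0011 → (5.547,2.000)–(5.039,3.000)
cell (5,3): code 0001 → (5.039,3.000)–(5.000,3.022)
total: 10 segments, chained into 1 closed loop(s), length Σ = 7.623458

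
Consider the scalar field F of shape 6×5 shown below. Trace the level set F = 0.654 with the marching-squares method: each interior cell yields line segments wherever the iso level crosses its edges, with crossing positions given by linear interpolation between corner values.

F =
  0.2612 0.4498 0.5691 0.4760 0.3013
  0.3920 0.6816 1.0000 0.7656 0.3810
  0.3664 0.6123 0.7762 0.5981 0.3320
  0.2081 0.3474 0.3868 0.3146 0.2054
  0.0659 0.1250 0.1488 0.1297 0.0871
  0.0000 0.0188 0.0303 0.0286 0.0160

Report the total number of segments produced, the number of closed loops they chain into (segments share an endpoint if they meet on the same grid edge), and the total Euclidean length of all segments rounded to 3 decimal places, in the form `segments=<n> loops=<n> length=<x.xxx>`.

cell (0,0): code 0100 → (0.881,1.000)–(1.000,0.905)
cell (0,1): code 1100 → (0.197,2.000)–(0.881,1.000)
cell (0,2): code 1100 → (0.615,3.000)–(0.197,2.000)
cell (0,3): code 1000 → (1.000,3.290)–(0.615,3.000)
cell (1,0): code 0010 → (1.000,0.905)–(1.398,1.000)
cell (1,1): code 0111 → (1.398,1.000)–(2.000,1.254)
cell (1,2): code 1011 → (2.000,2.686)–(1.666,3.000)
cell (1,3): code 0001 → (1.666,3.000)–(1.000,3.290)
cell (2,1): code 0010 → (2.000,1.254)–(2.314,2.000)
cell (2,2): code 0001 → (2.314,2.000)–(2.000,2.686)
total: 10 segments, chained into 1 closed loop(s), length Σ = 6.741189

segments=10 loops=1 length=6.741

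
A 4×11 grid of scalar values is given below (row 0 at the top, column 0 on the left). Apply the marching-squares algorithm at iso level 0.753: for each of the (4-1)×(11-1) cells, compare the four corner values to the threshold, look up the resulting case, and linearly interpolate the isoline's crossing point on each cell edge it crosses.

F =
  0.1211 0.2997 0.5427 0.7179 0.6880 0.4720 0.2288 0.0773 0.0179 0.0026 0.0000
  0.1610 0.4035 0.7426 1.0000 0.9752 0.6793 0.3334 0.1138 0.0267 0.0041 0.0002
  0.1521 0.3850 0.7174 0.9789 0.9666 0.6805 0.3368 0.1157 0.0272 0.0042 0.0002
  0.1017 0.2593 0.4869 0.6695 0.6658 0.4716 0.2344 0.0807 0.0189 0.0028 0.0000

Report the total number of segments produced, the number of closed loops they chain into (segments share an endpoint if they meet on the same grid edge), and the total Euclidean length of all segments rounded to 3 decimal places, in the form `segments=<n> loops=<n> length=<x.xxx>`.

cell (0,2): code 0100 → (0.124,3.000)–(1.000,2.040)
cell (0,3): code 1100 → (0.226,4.000)–(0.124,3.000)
cell (0,4): code 1000 → (1.000,4.751)–(0.226,4.000)
cell (1,2): code 0110 → (1.000,2.040)–(2.000,2.136)
cell (1,4): code 1001 → (2.000,4.747)–(1.000,4.751)
cell (2,2): code 0010 → (2.000,2.136)–(2.730,3.000)
cell (2,3): code 0011 → (2.730,3.000)–(2.710,4.000)
cell (2,4): code 0001 → (2.710,4.000)–(2.000,4.747)
total: 8 segments, chained into 1 closed loop(s), length Σ = 8.548604

segments=8 loops=1 length=8.549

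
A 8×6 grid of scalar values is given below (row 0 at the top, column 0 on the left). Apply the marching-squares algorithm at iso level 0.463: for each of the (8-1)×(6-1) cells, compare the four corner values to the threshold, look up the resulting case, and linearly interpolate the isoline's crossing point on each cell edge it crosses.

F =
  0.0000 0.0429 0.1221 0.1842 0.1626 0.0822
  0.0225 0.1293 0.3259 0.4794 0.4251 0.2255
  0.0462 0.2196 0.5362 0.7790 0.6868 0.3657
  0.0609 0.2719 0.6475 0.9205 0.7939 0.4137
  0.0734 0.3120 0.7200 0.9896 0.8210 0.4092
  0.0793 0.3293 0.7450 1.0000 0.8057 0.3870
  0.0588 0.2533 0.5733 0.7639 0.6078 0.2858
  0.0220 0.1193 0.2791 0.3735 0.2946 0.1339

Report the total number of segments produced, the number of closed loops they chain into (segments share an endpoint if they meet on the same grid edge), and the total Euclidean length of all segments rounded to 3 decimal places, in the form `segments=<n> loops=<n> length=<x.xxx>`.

segments=18 loops=1 length=15.224

cell (0,2): code 0100 → (0.944,3.000)–(1.000,2.893)
cell (0,3): code 1000 → (1.000,3.302)–(0.944,3.000)
cell (1,1): code 0100 → (1.652,2.000)–(2.000,1.769)
cell (1,2): code 1110 → (1.000,2.893)–(1.652,2.000)
cell (1,3): code 1101 → (1.145,4.000)–(1.000,3.302)
cell (1,4): code 1000 → (2.000,4.697)–(1.145,4.000)
cell (2,1): code 0110 → (2.000,1.769)–(3.000,1.509)
cell (2,4): code 1001 → (3.000,4.870)–(2.000,4.697)
cell (3,1): code 0110 → (3.000,1.509)–(4.000,1.370)
cell (3,4): code 1001 → (4.000,4.869)–(3.000,4.870)
cell (4,1): code 0110 → (4.000,1.370)–(5.000,1.322)
cell (4,4): code 1001 → (5.000,4.818)–(4.000,4.869)
cell (5,1): code 0110 → (5.000,1.322)–(6.000,1.655)
cell (5,4): code 1001 → (6.000,4.450)–(5.000,4.818)
cell (6,1): code 0010 → (6.000,1.655)–(6.375,2.000)
cell (6,2): code 0011 → (6.375,2.000)–(6.771,3.000)
cell (6,3): code 0011 → (6.771,3.000)–(6.462,4.000)
cell (6,4): code 0001 → (6.462,4.000)–(6.000,4.450)
total: 18 segments, chained into 1 closed loop(s), length Σ = 15.223680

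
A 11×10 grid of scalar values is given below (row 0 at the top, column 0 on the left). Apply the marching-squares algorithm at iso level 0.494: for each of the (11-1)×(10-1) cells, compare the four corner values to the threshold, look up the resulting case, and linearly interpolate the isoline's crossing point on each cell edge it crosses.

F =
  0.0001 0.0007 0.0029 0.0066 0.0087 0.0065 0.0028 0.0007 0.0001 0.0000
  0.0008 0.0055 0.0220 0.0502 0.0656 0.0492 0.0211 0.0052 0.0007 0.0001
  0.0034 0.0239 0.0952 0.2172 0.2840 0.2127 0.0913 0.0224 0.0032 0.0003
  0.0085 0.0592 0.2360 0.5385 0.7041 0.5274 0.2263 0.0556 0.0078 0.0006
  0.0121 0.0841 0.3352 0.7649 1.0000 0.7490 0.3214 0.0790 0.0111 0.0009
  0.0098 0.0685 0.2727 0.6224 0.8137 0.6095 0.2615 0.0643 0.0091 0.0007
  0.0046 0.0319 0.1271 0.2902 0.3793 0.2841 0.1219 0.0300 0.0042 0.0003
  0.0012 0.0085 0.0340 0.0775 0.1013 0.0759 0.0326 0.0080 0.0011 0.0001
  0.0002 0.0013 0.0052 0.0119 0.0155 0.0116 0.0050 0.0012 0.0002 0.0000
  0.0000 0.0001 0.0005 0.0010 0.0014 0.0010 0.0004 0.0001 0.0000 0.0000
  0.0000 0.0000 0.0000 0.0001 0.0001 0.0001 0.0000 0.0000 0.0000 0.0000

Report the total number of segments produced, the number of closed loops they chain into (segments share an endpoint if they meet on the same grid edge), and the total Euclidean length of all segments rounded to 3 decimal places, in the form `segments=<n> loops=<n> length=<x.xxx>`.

segments=12 loops=1 length=9.933

cell (2,2): code 0100 → (2.862,3.000)–(3.000,2.853)
cell (2,3): code 1100 → (2.500,4.000)–(2.862,3.000)
cell (2,4): code 1100 → (2.894,5.000)–(2.500,4.000)
cell (2,5): code 1000 → (3.000,5.111)–(2.894,5.000)
cell (3,2): code 0110 → (3.000,2.853)–(4.000,2.370)
cell (3,5): code 1001 → (4.000,5.596)–(3.000,5.111)
cell (4,2): code 0110 → (4.000,2.370)–(5.000,2.633)
cell (4,5): code 1001 → (5.000,5.332)–(4.000,5.596)
cell (5,2): code 0010 → (5.000,2.633)–(5.387,3.000)
cell (5,3): code 0011 → (5.387,3.000)–(5.736,4.000)
cell (5,4): code 0011 → (5.736,4.000)–(5.355,5.000)
cell (5,5): code 0001 → (5.355,5.000)–(5.000,5.332)
total: 12 segments, chained into 1 closed loop(s), length Σ = 9.932963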